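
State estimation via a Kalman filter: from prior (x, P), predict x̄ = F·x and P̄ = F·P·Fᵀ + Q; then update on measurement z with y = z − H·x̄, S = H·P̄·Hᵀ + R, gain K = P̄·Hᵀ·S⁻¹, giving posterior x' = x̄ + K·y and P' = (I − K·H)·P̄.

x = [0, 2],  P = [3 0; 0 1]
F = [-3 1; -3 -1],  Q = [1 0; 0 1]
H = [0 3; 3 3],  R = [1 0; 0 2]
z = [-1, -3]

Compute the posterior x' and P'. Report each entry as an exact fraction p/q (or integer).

x̄ = F·x = [2, -2]
P̄ = F·P·Fᵀ + Q = [29 26; 26 29]
y = z − H·x̄ = [5, -3]
S = H·P̄·Hᵀ + R = [262 495; 495 992]
K = P̄·Hᵀ·S⁻¹ = [-4299/14879 4620/14879; 4629/14879 165/14879]
x' = x̄ + K·y = [-5597/14879, -7108/14879]
P' = (I − K·H)·P̄ = [4513/14879 -1433/14879; -1433/14879 1543/14879]

x' = [-5597/14879, -7108/14879]
P' = [4513/14879 -1433/14879; -1433/14879 1543/14879]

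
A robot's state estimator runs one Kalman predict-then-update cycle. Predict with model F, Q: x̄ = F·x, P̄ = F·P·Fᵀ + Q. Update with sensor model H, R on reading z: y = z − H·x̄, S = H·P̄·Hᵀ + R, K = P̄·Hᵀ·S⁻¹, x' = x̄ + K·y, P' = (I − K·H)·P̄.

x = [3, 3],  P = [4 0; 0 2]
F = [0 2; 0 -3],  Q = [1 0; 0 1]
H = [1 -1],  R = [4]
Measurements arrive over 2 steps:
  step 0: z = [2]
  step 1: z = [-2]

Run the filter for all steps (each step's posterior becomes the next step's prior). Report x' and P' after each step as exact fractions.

step 0: x̄ = F·x = [6, -9]
step 0: P̄ = F·P·Fᵀ + Q = [9 -12; -12 19]
step 0: y = z − H·x̄ = [-13]
step 0: S = H·P̄·Hᵀ + R = [56]
step 0: K = P̄·Hᵀ·S⁻¹ = [3/8; -31/56]
step 0: x' = x̄ + K·y = [9/8, -101/56]
step 0: P' = (I − K·H)·P̄ = [9/8 -3/8; -3/8 103/56]
step 1: x̄ = F·x = [-101/28, 303/56]
step 1: P̄ = F·P·Fᵀ + Q = [117/14 -309/28; -309/28 983/56]
step 1: y = z − H·x̄ = [393/56]
step 1: S = H·P̄·Hᵀ + R = [2911/56]
step 1: K = P̄·Hᵀ·S⁻¹ = [1086/2911; -1601/2911]
step 1: x' = x̄ + K·y = [-2879/2911, 4515/2911]
step 1: P' = (I − K·H)·P̄ = [3267/2911 -1077/2911; -1077/2911 5327/2911]

step 0: x' = [9/8, -101/56], P' = [9/8 -3/8; -3/8 103/56]
step 1: x' = [-2879/2911, 4515/2911], P' = [3267/2911 -1077/2911; -1077/2911 5327/2911]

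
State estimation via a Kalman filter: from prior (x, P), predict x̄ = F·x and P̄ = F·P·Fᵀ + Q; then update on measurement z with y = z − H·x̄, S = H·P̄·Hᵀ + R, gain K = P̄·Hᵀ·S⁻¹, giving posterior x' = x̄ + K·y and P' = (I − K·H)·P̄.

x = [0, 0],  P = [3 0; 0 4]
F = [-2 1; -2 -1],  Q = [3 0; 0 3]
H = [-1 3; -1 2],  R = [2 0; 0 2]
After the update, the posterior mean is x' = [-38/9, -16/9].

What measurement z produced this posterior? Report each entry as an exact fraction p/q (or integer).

z = [-2, 2]

x̄ = F·x = [0, 0]
P̄ = F·P·Fᵀ + Q = [19 8; 8 19]
S = H·P̄·Hᵀ + R = [144 93; 93 65]
K = P̄·Hᵀ·S⁻¹ = [604/711 -299/237; 5/9 -1/3]
x' − x̄ = [-38/9, -16/9] = K·y
y = (KᵀK)⁻¹·Kᵀ·(x' − x̄) = [-2, 2]
z = y + H·x̄ = [-2, 2] + [0, 0] = [-2, 2]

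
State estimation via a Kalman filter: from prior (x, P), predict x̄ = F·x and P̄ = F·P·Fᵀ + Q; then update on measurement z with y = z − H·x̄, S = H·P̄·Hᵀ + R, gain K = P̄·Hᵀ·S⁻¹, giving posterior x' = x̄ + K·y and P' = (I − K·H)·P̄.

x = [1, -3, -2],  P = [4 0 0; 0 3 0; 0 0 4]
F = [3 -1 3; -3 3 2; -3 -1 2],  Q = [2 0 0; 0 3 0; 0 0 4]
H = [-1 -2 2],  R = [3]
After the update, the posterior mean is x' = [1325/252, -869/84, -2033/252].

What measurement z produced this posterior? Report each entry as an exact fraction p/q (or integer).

x̄ = F·x = [0, -16, -4]
P̄ = F·P·Fᵀ + Q = [77 -21 -9; -21 82 43; -9 43 59]
S = H·P̄·Hᵀ + R = [252]
K = P̄·Hᵀ·S⁻¹ = [-53/252; -19/84; 41/252]
x' − x̄ = [1325/252, 475/84, -1025/252] = K·y
y = (KᵀK)⁻¹·Kᵀ·(x' − x̄) = [-25]
z = y + H·x̄ = [-25] + [24] = [-1]

z = [-1]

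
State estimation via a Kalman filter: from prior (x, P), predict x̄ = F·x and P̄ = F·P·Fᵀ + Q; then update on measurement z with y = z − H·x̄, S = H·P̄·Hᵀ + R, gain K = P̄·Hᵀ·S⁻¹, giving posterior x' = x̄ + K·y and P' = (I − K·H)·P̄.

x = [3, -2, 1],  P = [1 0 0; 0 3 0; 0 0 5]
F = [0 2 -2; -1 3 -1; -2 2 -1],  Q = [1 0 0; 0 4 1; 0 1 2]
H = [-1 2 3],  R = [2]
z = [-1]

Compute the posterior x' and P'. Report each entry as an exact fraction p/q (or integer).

x' = [673/229, 562/229, -242/229]
P' = [7193/458 894/229 1265/458; 894/229 785/229 -184/229; 1265/458 -184/229 733/458]

x̄ = F·x = [-6, -10, -11]
P̄ = F·P·Fᵀ + Q = [33 28 22; 28 37 26; 22 26 23]
y = z − H·x̄ = [46]
S = H·P̄·Hᵀ + R = [458]
K = P̄·Hᵀ·S⁻¹ = [89/458; 62/229; 99/458]
x' = x̄ + K·y = [673/229, 562/229, -242/229]
P' = (I − K·H)·P̄ = [7193/458 894/229 1265/458; 894/229 785/229 -184/229; 1265/458 -184/229 733/458]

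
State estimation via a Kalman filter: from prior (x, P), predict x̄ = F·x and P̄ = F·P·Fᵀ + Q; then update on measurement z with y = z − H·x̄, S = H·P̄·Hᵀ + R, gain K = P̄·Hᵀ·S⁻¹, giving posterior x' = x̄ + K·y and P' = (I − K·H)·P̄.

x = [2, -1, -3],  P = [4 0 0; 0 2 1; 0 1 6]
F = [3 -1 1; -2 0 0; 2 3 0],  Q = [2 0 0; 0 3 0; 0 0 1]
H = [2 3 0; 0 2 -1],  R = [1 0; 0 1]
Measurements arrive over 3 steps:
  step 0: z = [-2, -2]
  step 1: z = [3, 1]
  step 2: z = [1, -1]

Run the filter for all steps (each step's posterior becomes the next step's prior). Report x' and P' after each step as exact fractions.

step 0: x' = [331/192, -379/208, -1337/832], P' = [1069/192 -57/16 -427/64; -57/16 31/13 929/208; -427/64 929/208 7755/832]
step 1: x' = [6579763/2692023, -1134269/1794682, -1985369/897341], P' = [4523035/2692023 -2625320/2692023 -3391135/2692023; -2625320/2692023 593117/897341 769052/897341; -3391135/2692023 769052/897341 1588021/897341]
step 2: x' = [-231036/303330785, 20994210/60666157, 1193994359/606661570], P' = [453648913/303330785 -310812635/363996942 -971081548/909992355; -310812635/363996942 1269354505/2183981652 797521267/1091990826; -971081548/909992355 797521267/1091990826 4279945283/2729977065]

step 0: x̄ = F·x = [4, -4, 1]
step 0: P̄ = F·P·Fᵀ + Q = [44 -24 21; -24 19 -16; 21 -16 35]
step 0: y = z − H·x̄ = [2, 7]
step 0: S = H·P̄·Hᵀ + R = [60 24; 24 176]
step 0: K = P̄·Hᵀ·S⁻¹ = [43/96 -29/64; 3/104 63/208; 23/416 -323/832]
step 0: x' = x̄ + K·y = [331/192, -379/208, -1337/832]
step 0: P' = (I − K·H)·P̄ = [1069/192 -57/16 -427/64; -57/16 31/13 929/208; -427/64 929/208 7755/832]
step 1: x̄ = F·x = [2241/416, -331/96, -2519/1248]
step 1: P̄ = F·P·Fᵀ + Q = [7535/208 -435/16 285/208; -435/16 1213/48 -43/48; 285/208 -43/48 1237/624]
step 1: y = z − H·x̄ = [1069/416, 2445/416]
step 1: S = H·P̄·Hᵀ + R = [9795/208 8907/208; 8907/208 22391/208]
step 1: K = P̄·Hᵀ·S⁻¹ = [1170110/2692023 -619835/897341; 87413/2692023 417182/897341; 139198/2692023 -49917/897341]
step 1: x' = x̄ + K·y = [6579763/2692023, -1134269/1794682, -1985369/897341]
step 1: P' = (I − K·H)·P̄ = [4523035/2692023 -2625320/2692023 -3391135/2692023; -2625320/2692023 593117/897341 769052/897341; -3391135/2692023 769052/897341 1588021/897341]
step 2: x̄ = F·x = [10323057/1794682, -13159526/2692023, 16110631/5384046]
step 2: P̄ = F·P·Fᵀ + Q = [14475191/897341 -25606580/2692023 3562115/2692023; -25606580/2692023 26168209/2692023 -2340220/2692023; 3562115/2692023 -2340220/2692023 5294482/2692023]
step 2: y = z − H·x̄ = [3733810/897341, 21121563/1794682]
step 2: S = H·P̄·Hᵀ + R = [34876412/897341 18159788/897341; 18159788/897341 40673407/897341]
step 2: K = P̄·Hᵀ·S⁻¹ = [11327499/26376590 -194327209/303330785; 1134955/31651908 78638873/181998471; 4490441/79129770 -97446316/909992355]
step 2: x' = x̄ + K·y = [-231036/303330785, 20994210/60666157, 1193994359/606661570]
step 2: P' = (I − K·H)·P̄ = [453648913/303330785 -310812635/363996942 -971081548/909992355; -310812635/363996942 1269354505/2183981652 797521267/1091990826; -971081548/909992355 797521267/1091990826 4279945283/2729977065]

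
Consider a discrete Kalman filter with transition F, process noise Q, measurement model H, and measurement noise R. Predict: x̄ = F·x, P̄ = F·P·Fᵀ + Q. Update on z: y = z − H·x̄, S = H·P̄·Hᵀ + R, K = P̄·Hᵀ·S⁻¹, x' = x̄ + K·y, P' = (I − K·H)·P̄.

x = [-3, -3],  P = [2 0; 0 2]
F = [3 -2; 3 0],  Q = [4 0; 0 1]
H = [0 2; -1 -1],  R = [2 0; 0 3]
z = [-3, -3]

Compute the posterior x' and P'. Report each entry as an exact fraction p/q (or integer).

x̄ = F·x = [-3, -9]
P̄ = F·P·Fᵀ + Q = [30 18; 18 19]
y = z − H·x̄ = [15, -15]
S = H·P̄·Hᵀ + R = [78 -74; -74 88]
K = P̄·Hᵀ·S⁻¹ = [-96/347 -270/347; 303/694 -37/694]
x' = x̄ + K·y = [1569/347, -573/347]
P' = (I − K·H)·P̄ = [906/347 -96/347; -96/347 303/694]

x' = [1569/347, -573/347]
P' = [906/347 -96/347; -96/347 303/694]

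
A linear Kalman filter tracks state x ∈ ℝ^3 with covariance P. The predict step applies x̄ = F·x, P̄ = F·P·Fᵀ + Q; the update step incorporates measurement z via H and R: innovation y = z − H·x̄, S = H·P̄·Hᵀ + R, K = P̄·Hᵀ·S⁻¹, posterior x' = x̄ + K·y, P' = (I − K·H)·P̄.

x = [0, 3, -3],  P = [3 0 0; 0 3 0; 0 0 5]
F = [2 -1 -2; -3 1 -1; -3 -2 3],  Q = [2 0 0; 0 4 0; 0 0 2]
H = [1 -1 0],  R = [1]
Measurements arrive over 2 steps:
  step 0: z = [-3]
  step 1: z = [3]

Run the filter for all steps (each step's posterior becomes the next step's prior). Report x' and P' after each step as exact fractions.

step 0: x̄ = F·x = [3, 6, -15]
step 0: P̄ = F·P·Fᵀ + Q = [37 -11 -42; -11 39 6; -42 6 86]
step 0: y = z − H·x̄ = [0]
step 0: S = H·P̄·Hᵀ + R = [99]
step 0: K = P̄·Hᵀ·S⁻¹ = [16/33; -50/99; -16/33]
step 0: x' = x̄ + K·y = [3, 6, -15]
step 0: P' = (I − K·H)·P̄ = [151/11 437/33 -206/11; 437/33 1361/99 -602/33; -206/11 -602/33 690/11]
step 1: x̄ = F·x = [30, 12, -66]
step 1: P̄ = F·P·Fᵀ + Q = [3109/9 350/9 -6187/9; 350/9 4820/99 -3094/99; -6187/9 -3094/99 144539/99]
step 1: y = z − H·x̄ = [-15]
step 1: S = H·P̄·Hᵀ + R = [31418/99]
step 1: K = P̄·Hᵀ·S⁻¹ = [30349/31418; -485/15709; -64963/31418]
step 1: x' = x̄ + K·y = [487305/31418, 195783/15709, -1099143/31418]
step 1: P' = (I − K·H)·P̄ = [1549519/31418 759585/15709 -1683361/31418; 759585/15709 760070/15709 -809199/15709; -1683361/31418 -809199/15709 3241767/31418]

step 0: x' = [3, 6, -15], P' = [151/11 437/33 -206/11; 437/33 1361/99 -602/33; -206/11 -602/33 690/11]
step 1: x' = [487305/31418, 195783/15709, -1099143/31418], P' = [1549519/31418 759585/15709 -1683361/31418; 759585/15709 760070/15709 -809199/15709; -1683361/31418 -809199/15709 3241767/31418]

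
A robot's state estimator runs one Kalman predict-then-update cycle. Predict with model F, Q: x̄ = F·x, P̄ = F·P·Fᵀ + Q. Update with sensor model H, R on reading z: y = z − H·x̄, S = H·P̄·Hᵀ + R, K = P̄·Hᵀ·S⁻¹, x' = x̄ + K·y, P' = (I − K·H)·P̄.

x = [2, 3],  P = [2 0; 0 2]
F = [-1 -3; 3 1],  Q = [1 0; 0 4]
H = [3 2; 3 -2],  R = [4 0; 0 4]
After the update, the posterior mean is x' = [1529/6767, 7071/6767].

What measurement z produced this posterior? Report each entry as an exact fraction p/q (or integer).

x̄ = F·x = [-11, 9]
P̄ = F·P·Fᵀ + Q = [21 -12; -12 24]
S = H·P̄·Hᵀ + R = [145 93; 93 433]
K = P̄·Hᵀ·S⁻¹ = [2199/13534 2247/13534; 1626/6767 -1662/6767]
x' − x̄ = [75966/6767, -53832/6767] = K·y
y = (KᵀK)⁻¹·Kᵀ·(x' − x̄) = [18, 50]
z = y + H·x̄ = [18, 50] + [-15, -51] = [3, -1]

z = [3, -1]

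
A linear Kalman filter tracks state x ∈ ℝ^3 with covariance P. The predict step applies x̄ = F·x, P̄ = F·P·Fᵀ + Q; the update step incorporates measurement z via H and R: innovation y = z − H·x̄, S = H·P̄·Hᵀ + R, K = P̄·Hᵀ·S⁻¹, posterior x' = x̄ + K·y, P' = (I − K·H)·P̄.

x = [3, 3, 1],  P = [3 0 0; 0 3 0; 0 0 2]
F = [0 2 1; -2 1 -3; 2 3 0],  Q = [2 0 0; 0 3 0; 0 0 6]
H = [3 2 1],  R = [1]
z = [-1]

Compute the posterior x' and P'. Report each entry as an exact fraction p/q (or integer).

x̄ = F·x = [7, -6, 15]
P̄ = F·P·Fᵀ + Q = [16 0 18; 0 36 -3; 18 -3 45]
y = z − H·x̄ = [-25]
S = H·P̄·Hᵀ + R = [430]
K = P̄·Hᵀ·S⁻¹ = [33/215; 69/430; 93/430]
x' = x̄ + K·y = [136/43, -861/86, 825/86]
P' = (I − K·H)·P̄ = [1262/215 -2277/215 801/215; -2277/215 10719/430 -7707/430; 801/215 -7707/430 10701/430]

x' = [136/43, -861/86, 825/86]
P' = [1262/215 -2277/215 801/215; -2277/215 10719/430 -7707/430; 801/215 -7707/430 10701/430]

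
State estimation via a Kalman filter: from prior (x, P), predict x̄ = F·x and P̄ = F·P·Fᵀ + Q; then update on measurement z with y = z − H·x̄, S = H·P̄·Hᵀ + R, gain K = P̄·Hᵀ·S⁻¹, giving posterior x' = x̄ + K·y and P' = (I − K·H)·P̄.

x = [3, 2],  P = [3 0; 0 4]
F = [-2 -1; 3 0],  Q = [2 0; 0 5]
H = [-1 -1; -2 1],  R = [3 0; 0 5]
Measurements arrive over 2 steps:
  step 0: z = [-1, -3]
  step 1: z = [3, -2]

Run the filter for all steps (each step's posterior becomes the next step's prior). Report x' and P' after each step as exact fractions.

step 0: x̄ = F·x = [-8, 9]
step 0: P̄ = F·P·Fᵀ + Q = [18 -18; -18 32]
step 0: y = z − H·x̄ = [0, -28]
step 0: S = H·P̄·Hᵀ + R = [17 -14; -14 181]
step 0: K = P̄·Hᵀ·S⁻¹ = [-756/2881 -918/2881; -1582/2881 960/2881]
step 0: x' = x̄ + K·y = [2656/2881, -951/2881]
step 0: P' = (I − K·H)·P̄ = [2286/2881 -18/2881; -18/2881 4764/2881]
step 1: x̄ = F·x = [-4361/2881, 7968/2881]
step 1: P̄ = F·P·Fᵀ + Q = [19598/2881 -13662/2881; -13662/2881 34979/2881]
step 1: y = z − H·x̄ = [12250/2881, -22452/2881]
step 1: S = H·P̄·Hᵀ + R = [35896/2881 -9445/2881; -9445/2881 182424/2881]
step 1: K = P̄·Hᵀ·S⁻¹ = [-549154/2241959 -678048/2241959; -1145533/2241959 706383/2241959]
step 1: x' = x̄ + K·y = [-444563/2241959, -4175134/2241959]
step 1: P' = (I − K·H)·P̄ = [1679234/2241959 -31772/2241959; -31772/2241959 3468371/2241959]

step 0: x' = [2656/2881, -951/2881], P' = [2286/2881 -18/2881; -18/2881 4764/2881]
step 1: x' = [-444563/2241959, -4175134/2241959], P' = [1679234/2241959 -31772/2241959; -31772/2241959 3468371/2241959]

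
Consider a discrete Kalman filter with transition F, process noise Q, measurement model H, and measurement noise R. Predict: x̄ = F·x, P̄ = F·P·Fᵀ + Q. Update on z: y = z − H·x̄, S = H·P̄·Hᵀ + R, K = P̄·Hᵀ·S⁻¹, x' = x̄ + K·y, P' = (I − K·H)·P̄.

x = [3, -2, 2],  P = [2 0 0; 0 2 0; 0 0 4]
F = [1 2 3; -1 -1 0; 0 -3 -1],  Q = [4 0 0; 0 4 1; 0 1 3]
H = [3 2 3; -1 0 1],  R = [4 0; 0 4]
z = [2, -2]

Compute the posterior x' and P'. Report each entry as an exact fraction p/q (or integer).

x' = [20423/8639, -27355/8639, 4563/8639]
P' = [14926/8639 -14950/8639 -3374/8639; -14950/8639 39304/8639 -10236/8639; -3374/8639 -10236/8639 11718/8639]

x̄ = F·x = [5, -1, 4]
P̄ = F·P·Fᵀ + Q = [50 -6 -24; -6 8 7; -24 7 25]
y = z − H·x̄ = [-23, -1]
S = H·P̄·Hᵀ + R = [291 -49; -49 127]
K = P̄·Hᵀ·S⁻¹ = [1189/8639 -4575/8639; 1525/17278 2357/17278; 1140/8639 3773/8639]
x' = x̄ + K·y = [20423/8639, -27355/8639, 4563/8639]
P' = (I − K·H)·P̄ = [14926/8639 -14950/8639 -3374/8639; -14950/8639 39304/8639 -10236/8639; -3374/8639 -10236/8639 11718/8639]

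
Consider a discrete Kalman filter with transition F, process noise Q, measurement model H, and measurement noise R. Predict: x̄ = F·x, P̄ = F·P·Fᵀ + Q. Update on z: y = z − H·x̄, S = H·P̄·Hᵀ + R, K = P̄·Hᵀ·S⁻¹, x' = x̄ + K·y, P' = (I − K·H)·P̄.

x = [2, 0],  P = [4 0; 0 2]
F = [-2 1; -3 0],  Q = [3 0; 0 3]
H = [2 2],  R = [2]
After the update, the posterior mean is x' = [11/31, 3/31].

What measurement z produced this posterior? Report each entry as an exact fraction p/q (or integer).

z = [1]

x̄ = F·x = [-4, -6]
P̄ = F·P·Fᵀ + Q = [21 24; 24 39]
S = H·P̄·Hᵀ + R = [434]
K = P̄·Hᵀ·S⁻¹ = [45/217; 9/31]
x' − x̄ = [135/31, 189/31] = K·y
y = (KᵀK)⁻¹·Kᵀ·(x' − x̄) = [21]
z = y + H·x̄ = [21] + [-20] = [1]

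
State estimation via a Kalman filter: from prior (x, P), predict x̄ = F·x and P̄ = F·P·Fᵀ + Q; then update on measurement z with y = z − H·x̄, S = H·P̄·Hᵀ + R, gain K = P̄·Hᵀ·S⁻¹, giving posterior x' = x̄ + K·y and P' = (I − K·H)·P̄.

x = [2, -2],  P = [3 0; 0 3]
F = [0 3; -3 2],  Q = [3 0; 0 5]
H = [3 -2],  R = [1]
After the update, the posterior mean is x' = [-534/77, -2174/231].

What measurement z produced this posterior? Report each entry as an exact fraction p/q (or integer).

x̄ = F·x = [-6, -10]
P̄ = F·P·Fᵀ + Q = [30 18; 18 44]
S = H·P̄·Hᵀ + R = [231]
K = P̄·Hᵀ·S⁻¹ = [18/77; -34/231]
x' − x̄ = [-72/77, 136/231] = K·y
y = (KᵀK)⁻¹·Kᵀ·(x' − x̄) = [-4]
z = y + H·x̄ = [-4] + [2] = [-2]

z = [-2]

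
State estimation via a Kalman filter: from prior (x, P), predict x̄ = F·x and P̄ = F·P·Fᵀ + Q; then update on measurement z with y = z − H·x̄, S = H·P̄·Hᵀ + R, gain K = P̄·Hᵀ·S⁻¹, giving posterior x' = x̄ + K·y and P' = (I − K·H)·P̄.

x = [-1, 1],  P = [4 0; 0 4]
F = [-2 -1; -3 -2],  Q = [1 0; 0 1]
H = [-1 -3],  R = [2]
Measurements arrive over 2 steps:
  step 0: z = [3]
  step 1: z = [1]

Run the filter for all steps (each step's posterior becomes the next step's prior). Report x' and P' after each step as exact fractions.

step 0: x' = [-127/692, -645/692], P' = [843/692 -203/692; -203/692 195/692]
step 1: x' = [-16543/44300, -7051/44300], P' = [46449/44300 -10307/44300; -10307/44300 11401/44300]

step 0: x̄ = F·x = [1, 1]
step 0: P̄ = F·P·Fᵀ + Q = [21 32; 32 53]
step 0: y = z − H·x̄ = [7]
step 0: S = H·P̄·Hᵀ + R = [692]
step 0: K = P̄·Hᵀ·S⁻¹ = [-117/692; -191/692]
step 0: x' = x̄ + K·y = [-127/692, -645/692]
step 0: P' = (I − K·H)·P̄ = [843/692 -203/692; -203/692 195/692]
step 1: x̄ = F·x = [899/692, 1671/692]
step 1: P̄ = F·P·Fᵀ + Q = [3447/692 4027/692; 4027/692 6623/692]
step 1: y = z − H·x̄ = [1651/173]
step 1: S = H·P̄·Hᵀ + R = [22150/173]
step 1: K = P̄·Hᵀ·S⁻¹ = [-1941/11075; -2987/11075]
step 1: x' = x̄ + K·y = [-16543/44300, -7051/44300]
step 1: P' = (I − K·H)·P̄ = [46449/44300 -10307/44300; -10307/44300 11401/44300]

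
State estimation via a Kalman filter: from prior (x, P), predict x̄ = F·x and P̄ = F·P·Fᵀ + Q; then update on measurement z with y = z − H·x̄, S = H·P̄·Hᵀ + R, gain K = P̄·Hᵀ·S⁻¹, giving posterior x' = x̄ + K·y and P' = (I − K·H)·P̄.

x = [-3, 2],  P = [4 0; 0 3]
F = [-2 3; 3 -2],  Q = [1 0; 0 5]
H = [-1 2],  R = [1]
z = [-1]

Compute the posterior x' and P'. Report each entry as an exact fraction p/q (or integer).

x' = [364/425, -49/425]
P' = [2316/425 1094/425; 1094/425 621/425]

x̄ = F·x = [12, -13]
P̄ = F·P·Fᵀ + Q = [44 -42; -42 53]
y = z − H·x̄ = [37]
S = H·P̄·Hᵀ + R = [425]
K = P̄·Hᵀ·S⁻¹ = [-128/425; 148/425]
x' = x̄ + K·y = [364/425, -49/425]
P' = (I − K·H)·P̄ = [2316/425 1094/425; 1094/425 621/425]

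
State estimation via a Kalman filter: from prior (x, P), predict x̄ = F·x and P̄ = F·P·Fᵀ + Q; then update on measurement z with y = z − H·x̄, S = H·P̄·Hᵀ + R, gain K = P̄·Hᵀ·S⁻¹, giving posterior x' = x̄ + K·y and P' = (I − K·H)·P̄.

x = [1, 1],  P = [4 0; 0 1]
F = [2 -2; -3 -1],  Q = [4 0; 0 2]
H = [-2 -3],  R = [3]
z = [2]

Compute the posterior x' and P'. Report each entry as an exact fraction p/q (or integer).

x̄ = F·x = [0, -4]
P̄ = F·P·Fᵀ + Q = [24 -22; -22 39]
y = z − H·x̄ = [-10]
S = H·P̄·Hᵀ + R = [186]
K = P̄·Hᵀ·S⁻¹ = [3/31; -73/186]
x' = x̄ + K·y = [-30/31, -7/93]
P' = (I − K·H)·P̄ = [690/31 -463/31; -463/31 1925/186]

x' = [-30/31, -7/93]
P' = [690/31 -463/31; -463/31 1925/186]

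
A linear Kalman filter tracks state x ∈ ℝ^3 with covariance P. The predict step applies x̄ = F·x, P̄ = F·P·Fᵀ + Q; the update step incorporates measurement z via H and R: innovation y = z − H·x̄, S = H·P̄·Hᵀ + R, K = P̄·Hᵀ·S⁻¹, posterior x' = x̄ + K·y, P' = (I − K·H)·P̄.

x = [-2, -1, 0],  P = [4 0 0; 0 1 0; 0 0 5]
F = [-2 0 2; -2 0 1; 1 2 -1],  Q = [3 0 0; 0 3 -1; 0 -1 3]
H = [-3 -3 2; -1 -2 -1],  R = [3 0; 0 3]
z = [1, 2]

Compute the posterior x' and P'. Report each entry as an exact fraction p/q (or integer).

x̄ = F·x = [4, 4, -4]
P̄ = F·P·Fᵀ + Q = [39 26 -18; 26 24 -14; -18 -14 16]
y = z − H·x̄ = [33, 10]
S = H·P̄·Hᵀ + R = [1486 459; 459 166]
K = P̄·Hᵀ·S⁻¹ = [-4839/35995 -2449/35995; -2008/35995 -7458/35995; 7478/35995 -14172/35995]
x' = x̄ + K·y = [-40197/35995, 3136/35995, -38926/35995]
P' = (I − K·H)·P̄ = [107219/35995 -72412/35995 44952/35995; -72412/35995 58976/35995 -23166/35995; 44952/35995 -23166/35995 43896/35995]

x' = [-40197/35995, 3136/35995, -38926/35995]
P' = [107219/35995 -72412/35995 44952/35995; -72412/35995 58976/35995 -23166/35995; 44952/35995 -23166/35995 43896/35995]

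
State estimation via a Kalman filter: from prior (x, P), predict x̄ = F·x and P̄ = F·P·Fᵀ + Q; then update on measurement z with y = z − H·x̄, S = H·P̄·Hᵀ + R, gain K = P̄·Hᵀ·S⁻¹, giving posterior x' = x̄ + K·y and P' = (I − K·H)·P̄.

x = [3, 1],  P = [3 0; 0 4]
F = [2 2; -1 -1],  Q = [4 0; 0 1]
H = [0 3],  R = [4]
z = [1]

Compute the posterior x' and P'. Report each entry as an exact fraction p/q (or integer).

x' = [31/38, 2/19]
P' = [167/19 -14/19; -14/19 8/19]

x̄ = F·x = [8, -4]
P̄ = F·P·Fᵀ + Q = [32 -14; -14 8]
y = z − H·x̄ = [13]
S = H·P̄·Hᵀ + R = [76]
K = P̄·Hᵀ·S⁻¹ = [-21/38; 6/19]
x' = x̄ + K·y = [31/38, 2/19]
P' = (I − K·H)·P̄ = [167/19 -14/19; -14/19 8/19]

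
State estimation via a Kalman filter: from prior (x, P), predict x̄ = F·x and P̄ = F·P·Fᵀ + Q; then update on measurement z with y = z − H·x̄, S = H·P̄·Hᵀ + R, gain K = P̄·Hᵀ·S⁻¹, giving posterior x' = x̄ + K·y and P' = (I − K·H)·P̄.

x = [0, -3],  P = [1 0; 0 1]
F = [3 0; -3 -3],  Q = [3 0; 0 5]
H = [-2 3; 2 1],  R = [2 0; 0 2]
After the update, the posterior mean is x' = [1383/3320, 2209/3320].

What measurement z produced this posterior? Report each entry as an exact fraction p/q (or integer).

z = [1, 1]

x̄ = F·x = [0, 9]
P̄ = F·P·Fᵀ + Q = [12 -9; -9 23]
S = H·P̄·Hᵀ + R = [365 -15; -15 37]
K = P̄·Hᵀ·S⁻¹ = [-831/6640 471/1328; 1647/6640 313/1328]
x' − x̄ = [1383/3320, -27671/3320] = K·y
y = (KᵀK)⁻¹·Kᵀ·(x' − x̄) = [-26, -8]
z = y + H·x̄ = [-26, -8] + [27, 9] = [1, 1]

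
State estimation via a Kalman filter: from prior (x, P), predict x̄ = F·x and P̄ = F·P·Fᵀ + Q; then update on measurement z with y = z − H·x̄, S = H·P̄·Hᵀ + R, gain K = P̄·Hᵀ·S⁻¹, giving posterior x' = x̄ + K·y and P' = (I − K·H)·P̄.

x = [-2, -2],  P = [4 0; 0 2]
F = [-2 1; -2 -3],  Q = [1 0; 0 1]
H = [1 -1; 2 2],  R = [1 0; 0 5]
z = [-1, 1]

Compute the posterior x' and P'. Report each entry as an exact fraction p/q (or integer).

x̄ = F·x = [2, 10]
P̄ = F·P·Fᵀ + Q = [19 10; 10 35]
y = z − H·x̄ = [7, -23]
S = H·P̄·Hᵀ + R = [35 -32; -32 301]
K = P̄·Hᵀ·S⁻¹ = [4565/9511 2318/9511; -4645/9511 2350/9511]
x' = x̄ + K·y = [-2337/9511, 8545/9511]
P' = (I − K·H)·P̄ = [5180/9511 615/9511; 615/9511 5260/9511]

x' = [-2337/9511, 8545/9511]
P' = [5180/9511 615/9511; 615/9511 5260/9511]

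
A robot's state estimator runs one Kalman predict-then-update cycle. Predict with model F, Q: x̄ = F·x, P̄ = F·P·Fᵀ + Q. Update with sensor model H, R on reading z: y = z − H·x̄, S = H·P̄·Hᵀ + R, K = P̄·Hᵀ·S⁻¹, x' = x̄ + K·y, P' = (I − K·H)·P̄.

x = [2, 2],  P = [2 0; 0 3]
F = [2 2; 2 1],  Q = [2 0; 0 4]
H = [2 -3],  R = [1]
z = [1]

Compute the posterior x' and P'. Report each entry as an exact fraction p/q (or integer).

x̄ = F·x = [8, 6]
P̄ = F·P·Fᵀ + Q = [22 14; 14 15]
y = z − H·x̄ = [3]
S = H·P̄·Hᵀ + R = [56]
K = P̄·Hᵀ·S⁻¹ = [1/28; -17/56]
x' = x̄ + K·y = [227/28, 285/56]
P' = (I − K·H)·P̄ = [307/14 409/28; 409/28 551/56]

x' = [227/28, 285/56]
P' = [307/14 409/28; 409/28 551/56]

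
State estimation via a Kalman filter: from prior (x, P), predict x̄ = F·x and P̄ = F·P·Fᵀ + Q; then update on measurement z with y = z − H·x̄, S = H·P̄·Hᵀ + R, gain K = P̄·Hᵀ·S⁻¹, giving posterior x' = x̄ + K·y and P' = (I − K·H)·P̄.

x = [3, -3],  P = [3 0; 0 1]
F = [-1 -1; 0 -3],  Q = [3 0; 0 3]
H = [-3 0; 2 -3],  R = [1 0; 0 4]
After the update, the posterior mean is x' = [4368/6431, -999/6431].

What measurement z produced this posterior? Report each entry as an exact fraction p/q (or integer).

z = [-2, 3]

x̄ = F·x = [0, 9]
P̄ = F·P·Fᵀ + Q = [7 3; 3 12]
S = H·P̄·Hᵀ + R = [64 -15; -15 104]
K = P̄·Hᵀ·S⁻¹ = [-2109/6431 5/6431; -1386/6431 -2055/6431]
x' − x̄ = [4368/6431, -58878/6431] = K·y
y = (KᵀK)⁻¹·Kᵀ·(x' − x̄) = [-2, 30]
z = y + H·x̄ = [-2, 30] + [0, -27] = [-2, 3]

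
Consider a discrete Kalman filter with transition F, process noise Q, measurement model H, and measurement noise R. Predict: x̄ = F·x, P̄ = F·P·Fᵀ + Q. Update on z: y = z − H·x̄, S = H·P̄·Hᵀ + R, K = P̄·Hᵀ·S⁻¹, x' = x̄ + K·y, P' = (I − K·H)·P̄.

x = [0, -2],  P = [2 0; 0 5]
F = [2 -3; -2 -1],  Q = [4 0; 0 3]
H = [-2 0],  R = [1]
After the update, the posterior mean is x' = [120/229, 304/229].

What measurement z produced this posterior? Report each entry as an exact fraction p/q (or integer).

z = [-1]

x̄ = F·x = [6, 2]
P̄ = F·P·Fᵀ + Q = [57 7; 7 16]
S = H·P̄·Hᵀ + R = [229]
K = P̄·Hᵀ·S⁻¹ = [-114/229; -14/229]
x' − x̄ = [-1254/229, -154/229] = K·y
y = (KᵀK)⁻¹·Kᵀ·(x' − x̄) = [11]
z = y + H·x̄ = [11] + [-12] = [-1]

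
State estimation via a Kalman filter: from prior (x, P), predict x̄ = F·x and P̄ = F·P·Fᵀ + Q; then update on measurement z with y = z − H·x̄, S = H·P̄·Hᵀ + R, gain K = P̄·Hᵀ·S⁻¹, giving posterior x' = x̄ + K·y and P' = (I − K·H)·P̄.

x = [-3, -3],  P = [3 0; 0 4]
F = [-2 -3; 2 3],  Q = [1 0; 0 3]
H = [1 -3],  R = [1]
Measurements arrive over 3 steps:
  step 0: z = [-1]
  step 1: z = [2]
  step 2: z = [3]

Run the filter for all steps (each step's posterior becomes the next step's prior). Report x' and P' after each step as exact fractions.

step 0: x' = [182/797, 306/797], P' = [1804/797 537/797; 537/797 246/797]
step 1: x' = [96536/277097, -150312/277097], P' = [609654/277097 181787/277097; 181787/277097 84152/277097]
step 2: x' = [71807027/94074661, -70205707/94074661], P' = [206723552/94074661 61645581/94074661; 61645581/94074661 28549722/94074661]

step 0: x̄ = F·x = [15, -15]
step 0: P̄ = F·P·Fᵀ + Q = [49 -48; -48 51]
step 0: y = z − H·x̄ = [-61]
step 0: S = H·P̄·Hᵀ + R = [797]
step 0: K = P̄·Hᵀ·S⁻¹ = [193/797; -201/797]
step 0: x' = x̄ + K·y = [182/797, 306/797]
step 0: P' = (I − K·H)·P̄ = [1804/797 537/797; 537/797 246/797]
step 1: x̄ = F·x = [-1282/797, 1282/797]
step 1: P̄ = F·P·Fᵀ + Q = [16671/797 -15874/797; -15874/797 18265/797]
step 1: y = z − H·x̄ = [6722/797]
step 1: S = H·P̄·Hᵀ + R = [277097/797]
step 1: K = P̄·Hᵀ·S⁻¹ = [64293/277097; -70669/277097]
step 1: x' = x̄ + K·y = [96536/277097, -150312/277097]
step 1: P' = (I − K·H)·P̄ = [609654/277097 181787/277097; 181787/277097 84152/277097]
step 2: x̄ = F·x = [257864/277097, -257864/277097]
step 2: P̄ = F·P·Fᵀ + Q = [5654525/277097 -5377428/277097; -5377428/277097 6208719/277097]
step 2: y = z − H·x̄ = [-200165/277097]
step 2: S = H·P̄·Hᵀ + R = [94074661/277097]
step 2: K = P̄·Hᵀ·S⁻¹ = [21786809/94074661; -24003585/94074661]
step 2: x' = x̄ + K·y = [71807027/94074661, -70205707/94074661]
step 2: P' = (I − K·H)·P̄ = [206723552/94074661 61645581/94074661; 61645581/94074661 28549722/94074661]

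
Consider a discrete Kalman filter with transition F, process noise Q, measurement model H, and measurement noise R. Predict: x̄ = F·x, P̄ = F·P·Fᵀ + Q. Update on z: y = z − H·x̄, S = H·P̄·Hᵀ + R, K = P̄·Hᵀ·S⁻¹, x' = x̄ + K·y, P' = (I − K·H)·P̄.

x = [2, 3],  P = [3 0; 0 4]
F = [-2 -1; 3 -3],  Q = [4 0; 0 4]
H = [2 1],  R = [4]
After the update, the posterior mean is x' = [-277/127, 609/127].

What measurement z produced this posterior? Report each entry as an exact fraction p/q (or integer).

x̄ = F·x = [-7, -3]
P̄ = F·P·Fᵀ + Q = [20 -6; -6 67]
S = H·P̄·Hᵀ + R = [127]
K = P̄·Hᵀ·S⁻¹ = [34/127; 55/127]
x' − x̄ = [612/127, 990/127] = K·y
y = (KᵀK)⁻¹·Kᵀ·(x' − x̄) = [18]
z = y + H·x̄ = [18] + [-17] = [1]

z = [1]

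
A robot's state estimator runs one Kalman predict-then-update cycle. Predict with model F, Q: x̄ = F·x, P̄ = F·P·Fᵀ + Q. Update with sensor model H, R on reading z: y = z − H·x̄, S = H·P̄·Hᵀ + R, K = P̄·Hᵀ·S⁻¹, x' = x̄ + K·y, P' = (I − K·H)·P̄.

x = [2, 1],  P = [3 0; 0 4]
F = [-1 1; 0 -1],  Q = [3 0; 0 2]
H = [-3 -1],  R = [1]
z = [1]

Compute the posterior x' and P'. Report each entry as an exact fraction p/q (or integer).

x̄ = F·x = [-1, -1]
P̄ = F·P·Fᵀ + Q = [10 -4; -4 6]
y = z − H·x̄ = [-3]
S = H·P̄·Hᵀ + R = [73]
K = P̄·Hᵀ·S⁻¹ = [-26/73; 6/73]
x' = x̄ + K·y = [5/73, -91/73]
P' = (I − K·H)·P̄ = [54/73 -136/73; -136/73 402/73]

x' = [5/73, -91/73]
P' = [54/73 -136/73; -136/73 402/73]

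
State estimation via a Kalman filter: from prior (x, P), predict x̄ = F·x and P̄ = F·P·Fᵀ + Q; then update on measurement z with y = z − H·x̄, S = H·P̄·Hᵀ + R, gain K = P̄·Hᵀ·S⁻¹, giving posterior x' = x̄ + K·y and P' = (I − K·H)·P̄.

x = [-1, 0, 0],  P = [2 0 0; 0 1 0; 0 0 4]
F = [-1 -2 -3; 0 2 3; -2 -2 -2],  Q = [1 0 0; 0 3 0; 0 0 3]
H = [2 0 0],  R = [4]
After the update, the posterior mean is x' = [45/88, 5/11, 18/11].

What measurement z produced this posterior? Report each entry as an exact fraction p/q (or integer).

x̄ = F·x = [1, 0, 2]
P̄ = F·P·Fᵀ + Q = [43 -40 32; -40 43 -28; 32 -28 31]
S = H·P̄·Hᵀ + R = [176]
K = P̄·Hᵀ·S⁻¹ = [43/88; -5/11; 4/11]
x' − x̄ = [-43/88, 5/11, -4/11] = K·y
y = (KᵀK)⁻¹·Kᵀ·(x' − x̄) = [-1]
z = y + H·x̄ = [-1] + [2] = [1]

z = [1]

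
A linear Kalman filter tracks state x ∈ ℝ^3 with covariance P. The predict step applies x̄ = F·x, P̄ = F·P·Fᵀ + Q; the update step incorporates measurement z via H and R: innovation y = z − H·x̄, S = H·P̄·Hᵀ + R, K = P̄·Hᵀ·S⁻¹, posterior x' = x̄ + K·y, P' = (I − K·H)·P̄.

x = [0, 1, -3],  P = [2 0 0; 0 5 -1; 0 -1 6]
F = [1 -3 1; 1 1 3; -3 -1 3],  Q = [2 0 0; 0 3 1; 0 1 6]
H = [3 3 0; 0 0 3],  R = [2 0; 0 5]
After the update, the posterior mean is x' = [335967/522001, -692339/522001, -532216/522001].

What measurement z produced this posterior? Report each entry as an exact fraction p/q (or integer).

x̄ = F·x = [-6, -8, -10]
P̄ = F·P·Fᵀ + Q = [61 13 37; 13 58 44; 37 44 89]
S = H·P̄·Hᵀ + R = [1307 729; 729 806]
K = P̄·Hᵀ·S⁻¹ = [98013/522001 -16761/522001; 75450/522001 17247/522001; 1215/522001 171822/522001]
x' − x̄ = [3467973/522001, 3483669/522001, 4687794/522001] = K·y
y = (KᵀK)⁻¹·Kᵀ·(x' − x̄) = [40, 27]
z = y + H·x̄ = [40, 27] + [-42, -30] = [-2, -3]

z = [-2, -3]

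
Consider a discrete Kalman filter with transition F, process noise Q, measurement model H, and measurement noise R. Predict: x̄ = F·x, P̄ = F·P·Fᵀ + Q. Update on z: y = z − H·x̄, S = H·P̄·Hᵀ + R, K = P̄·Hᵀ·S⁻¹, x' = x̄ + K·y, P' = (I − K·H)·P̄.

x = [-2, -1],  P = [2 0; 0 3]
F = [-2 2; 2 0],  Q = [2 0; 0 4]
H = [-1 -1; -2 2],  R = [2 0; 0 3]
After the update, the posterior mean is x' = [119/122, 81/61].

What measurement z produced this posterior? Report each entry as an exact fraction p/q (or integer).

z = [-3, 1]

x̄ = F·x = [2, -4]
P̄ = F·P·Fᵀ + Q = [22 -8; -8 12]
S = H·P̄·Hᵀ + R = [20 20; 20 203]
K = P̄·Hᵀ·S⁻¹ = [-821/1830 -46/183; -403/915 44/183]
x' − x̄ = [-125/122, 325/61] = K·y
y = (KᵀK)⁻¹·Kᵀ·(x' − x̄) = [-5, 13]
z = y + H·x̄ = [-5, 13] + [2, -12] = [-3, 1]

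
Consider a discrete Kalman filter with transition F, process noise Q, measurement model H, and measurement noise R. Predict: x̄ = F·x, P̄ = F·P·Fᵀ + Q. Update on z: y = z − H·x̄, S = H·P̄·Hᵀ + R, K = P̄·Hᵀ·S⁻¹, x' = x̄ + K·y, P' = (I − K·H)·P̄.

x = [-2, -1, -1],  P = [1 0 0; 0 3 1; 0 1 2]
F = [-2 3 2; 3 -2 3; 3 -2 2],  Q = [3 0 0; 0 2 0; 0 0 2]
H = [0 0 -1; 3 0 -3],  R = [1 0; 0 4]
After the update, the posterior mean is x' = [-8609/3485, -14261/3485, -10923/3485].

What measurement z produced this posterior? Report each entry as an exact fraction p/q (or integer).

x̄ = F·x = [-1, -7, -6]
P̄ = F·P·Fᵀ + Q = [54 -7 -14; -7 29 23; -14 23 23]
S = H·P̄·Hᵀ + R = [24 111; 111 949]
K = P̄·Hᵀ·S⁻¹ = [-9358/10455 1114/3485; -11837/10455 131/3485; -9506/10455 -37/3485]
x' − x̄ = [-5124/3485, 10134/3485, 9987/3485] = K·y
y = (KᵀK)⁻¹·Kᵀ·(x' − x̄) = [-3, -13]
z = y + H·x̄ = [-3, -13] + [6, 15] = [3, 2]

z = [3, 2]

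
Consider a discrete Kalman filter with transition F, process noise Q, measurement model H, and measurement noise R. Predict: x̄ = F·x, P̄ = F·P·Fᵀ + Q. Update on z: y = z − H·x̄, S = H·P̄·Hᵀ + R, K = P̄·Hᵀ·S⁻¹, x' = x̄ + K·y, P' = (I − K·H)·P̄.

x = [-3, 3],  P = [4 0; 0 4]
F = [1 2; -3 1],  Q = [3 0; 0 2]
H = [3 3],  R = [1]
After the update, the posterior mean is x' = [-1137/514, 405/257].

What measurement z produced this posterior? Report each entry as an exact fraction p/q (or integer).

z = [-2]

x̄ = F·x = [3, 12]
P̄ = F·P·Fᵀ + Q = [23 -4; -4 42]
S = H·P̄·Hᵀ + R = [514]
K = P̄·Hᵀ·S⁻¹ = [57/514; 57/257]
x' − x̄ = [-2679/514, -2679/257] = K·y
y = (KᵀK)⁻¹·Kᵀ·(x' − x̄) = [-47]
z = y + H·x̄ = [-47] + [45] = [-2]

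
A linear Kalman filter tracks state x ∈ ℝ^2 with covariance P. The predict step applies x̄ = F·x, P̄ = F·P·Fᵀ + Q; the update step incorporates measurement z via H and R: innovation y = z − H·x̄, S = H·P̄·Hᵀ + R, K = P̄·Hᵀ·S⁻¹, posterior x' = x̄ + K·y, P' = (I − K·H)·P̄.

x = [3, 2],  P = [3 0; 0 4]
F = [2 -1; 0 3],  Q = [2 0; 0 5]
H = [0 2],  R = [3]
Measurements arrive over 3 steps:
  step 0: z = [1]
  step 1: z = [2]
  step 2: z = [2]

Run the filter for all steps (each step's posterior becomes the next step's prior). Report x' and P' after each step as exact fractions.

step 0: x̄ = F·x = [4, 6]
step 0: P̄ = F·P·Fᵀ + Q = [18 -12; -12 41]
step 0: y = z − H·x̄ = [-11]
step 0: S = H·P̄·Hᵀ + R = [167]
step 0: K = P̄·Hᵀ·S⁻¹ = [-24/167; 82/167]
step 0: x' = x̄ + K·y = [932/167, 100/167]
step 0: P' = (I − K·H)·P̄ = [2430/167 -36/167; -36/167 123/167]
step 1: x̄ = F·x = [1764/167, 300/167]
step 1: P̄ = F·P·Fᵀ + Q = [10321/167 -585/167; -585/167 1942/167]
step 1: y = z − H·x̄ = [-266/167]
step 1: S = H·P̄·Hᵀ + R = [8269/167]
step 1: K = P̄·Hᵀ·S⁻¹ = [-1170/8269; 3884/8269]
step 1: x' = x̄ + K·y = [89208/8269, 8668/8269]
step 1: P' = (I − K·H)·P̄ = [502847/8269 -1755/8269; -1755/8269 5826/8269]
step 2: x̄ = F·x = [169748/8269, 26004/8269]
step 2: P̄ = F·P·Fᵀ + Q = [2040772/8269 -28008/8269; -28008/8269 93779/8269]
step 2: y = z − H·x̄ = [-35470/8269]
step 2: S = H·P̄·Hᵀ + R = [399923/8269]
step 2: K = P̄·Hᵀ·S⁻¹ = [-56016/399923; 187558/399923]
step 2: x' = x̄ + K·y = [8449996/399923, 453128/399923]
step 2: P' = (I − K·H)·P̄ = [98320700/399923 -84024/399923; -84024/399923 281337/399923]

step 0: x' = [932/167, 100/167], P' = [2430/167 -36/167; -36/167 123/167]
step 1: x' = [89208/8269, 8668/8269], P' = [502847/8269 -1755/8269; -1755/8269 5826/8269]
step 2: x' = [8449996/399923, 453128/399923], P' = [98320700/399923 -84024/399923; -84024/399923 281337/399923]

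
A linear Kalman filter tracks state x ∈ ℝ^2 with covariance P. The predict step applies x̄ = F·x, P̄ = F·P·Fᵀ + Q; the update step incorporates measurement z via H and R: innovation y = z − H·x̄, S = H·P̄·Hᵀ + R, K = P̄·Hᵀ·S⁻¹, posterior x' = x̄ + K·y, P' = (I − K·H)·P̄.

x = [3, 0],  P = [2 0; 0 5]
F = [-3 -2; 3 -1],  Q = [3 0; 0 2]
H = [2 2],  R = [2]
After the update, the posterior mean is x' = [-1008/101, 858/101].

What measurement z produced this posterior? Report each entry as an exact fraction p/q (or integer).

z = [-3]

x̄ = F·x = [-9, 9]
P̄ = F·P·Fᵀ + Q = [41 -8; -8 25]
S = H·P̄·Hᵀ + R = [202]
K = P̄·Hᵀ·S⁻¹ = [33/101; 17/101]
x' − x̄ = [-99/101, -51/101] = K·y
y = (KᵀK)⁻¹·Kᵀ·(x' − x̄) = [-3]
z = y + H·x̄ = [-3] + [0] = [-3]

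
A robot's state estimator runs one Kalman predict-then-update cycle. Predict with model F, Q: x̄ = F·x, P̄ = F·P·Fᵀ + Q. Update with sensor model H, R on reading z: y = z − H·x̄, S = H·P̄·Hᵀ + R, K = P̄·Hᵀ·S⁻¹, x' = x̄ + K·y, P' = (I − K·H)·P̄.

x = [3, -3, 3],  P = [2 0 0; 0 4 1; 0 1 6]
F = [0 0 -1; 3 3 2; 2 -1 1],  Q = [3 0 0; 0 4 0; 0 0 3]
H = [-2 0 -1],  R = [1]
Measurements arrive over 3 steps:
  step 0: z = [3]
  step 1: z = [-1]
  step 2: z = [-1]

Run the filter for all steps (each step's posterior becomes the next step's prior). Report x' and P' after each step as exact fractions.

step 0: x' = [-25/4, 41/4, 39/4], P' = [155/36 -319/36 -33/4; -319/36 3095/36 69/4; -33/4 69/4 67/4]
step 1: x' = [-15711/8600, -9771/430, 4852/1075], P' = [54929/8600 13309/430 -13478/1075; 13309/430 8864/43 -13657/215; -13478/1075 -13657/215 27518/1075]
step 2: x' = [-1009687/312138, -6567931/312138, 796601/104046], P' = [4362475/156069 48370637/312138 -2913224/52023; 48370637/312138 285068705/312138 -32581591/104046; -2913224/52023 -32581591/104046 1962523/17341]

step 0: x̄ = F·x = [-3, 6, 12]
step 0: P̄ = F·P·Fᵀ + Q = [9 -15 -5; -15 94 13; -5 13 19]
step 0: y = z − H·x̄ = [9]
step 0: S = H·P̄·Hᵀ + R = [36]
step 0: K = P̄·Hᵀ·S⁻¹ = [-13/36; 17/36; -1/4]
step 0: x' = x̄ + K·y = [-25/4, 41/4, 39/4]
step 0: P' = (I − K·H)·P̄ = [155/36 -319/36 -33/4; -319/36 3095/36 69/4; -33/4 69/4 67/4]
step 1: x̄ = F·x = [-39/4, 63/2, -13]
step 1: P̄ = F·P·Fᵀ + Q = [79/4 -121/2 17; -121/2 832 -797/3; 17 -797/3 818/9]
step 1: y = z − H·x̄ = [-67/2]
step 1: S = H·P̄·Hᵀ + R = [2150/9]
step 1: K = P̄·Hᵀ·S⁻¹ = [-1017/4300; 348/215; -562/1075]
step 1: x' = x̄ + K·y = [-15711/8600, -9771/430, 4852/1075]
step 1: P' = (I − K·H)·P̄ = [54929/8600 13309/430 -13478/1075; 13309/430 8864/43 -13657/215; -13478/1075 -13657/215 27518/1075]
step 2: x̄ = F·x = [-4852/1075, -555761/8600, 101407/4300]
step 2: P̄ = F·P·Fᵀ + Q = [30743/1075 190253/1075 -68847/1075; 190253/1075 14306529/8600 -2525523/4300; -68847/1075 -2525523/4300 458751/2150]
step 2: y = z − H·x̄ = [58291/4300]
step 2: S = H·P̄·Hᵀ + R = [156069/2150]
step 2: K = P̄·Hᵀ·S⁻¹ = [14722/156069; 1003499/312138; -61121/52023]
step 2: x' = x̄ + K·y = [-1009687/312138, -6567931/312138, 796601/104046]
step 2: P' = (I − K·H)·P̄ = [4362475/156069 48370637/312138 -2913224/52023; 48370637/312138 285068705/312138 -32581591/104046; -2913224/52023 -32581591/104046 1962523/17341]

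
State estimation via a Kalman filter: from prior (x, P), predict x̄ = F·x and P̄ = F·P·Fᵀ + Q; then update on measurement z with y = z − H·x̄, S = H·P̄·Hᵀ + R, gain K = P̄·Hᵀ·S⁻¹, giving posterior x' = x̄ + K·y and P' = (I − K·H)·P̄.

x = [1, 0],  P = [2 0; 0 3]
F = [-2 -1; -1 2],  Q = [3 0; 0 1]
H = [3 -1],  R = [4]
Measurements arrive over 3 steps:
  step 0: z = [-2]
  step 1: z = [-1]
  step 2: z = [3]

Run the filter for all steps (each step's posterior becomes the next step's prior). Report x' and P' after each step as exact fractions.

step 0: x̄ = F·x = [-2, -1]
step 0: P̄ = F·P·Fᵀ + Q = [14 -2; -2 15]
step 0: y = z − H·x̄ = [3]
step 0: S = H·P̄·Hᵀ + R = [157]
step 0: K = P̄·Hᵀ·S⁻¹ = [44/157; -21/157]
step 0: x' = x̄ + K·y = [-182/157, -220/157]
step 0: P' = (I − K·H)·P̄ = [262/157 610/157; 610/157 1914/157]
step 1: x̄ = F·x = [584/157, -258/157]
step 1: P̄ = F·P·Fᵀ + Q = [5873/157 -5134/157; -5134/157 5635/157]
step 1: y = z − H·x̄ = [-2167/157]
step 1: S = H·P̄·Hᵀ + R = [89924/157]
step 1: K = P̄·Hᵀ·S⁻¹ = [22753/89924; -21037/89924]
step 1: x' = x̄ + K·y = [20445/89924, 142591/89924]
step 1: P' = (I − K·H)·P̄ = [66399/89924 108185/89924; 108185/89924 408703/89924]
step 2: x̄ = F·x = [-183481/89924, 264737/89924]
step 2: P̄ = F·P·Fᵀ + Q = [1376811/89924 -1009163/89924; -1009163/89924 1358395/89924]
step 2: y = z − H·x̄ = [271238/22481]
step 2: S = H·P̄·Hᵀ + R = [5041092/22481]
step 2: K = P̄·Hᵀ·S⁻¹ = [183557/720156; -1096471/5041092]
step 2: x' = x̄ + K·y = [745247/720156, 1611863/5041092]
step 2: P' = (I − K·H)·P̄ = [267503/360078 435395/360078; 435395/360078 11336237/2520546]

step 0: x' = [-182/157, -220/157], P' = [262/157 610/157; 610/157 1914/157]
step 1: x' = [20445/89924, 142591/89924], P' = [66399/89924 108185/89924; 108185/89924 408703/89924]
step 2: x' = [745247/720156, 1611863/5041092], P' = [267503/360078 435395/360078; 435395/360078 11336237/2520546]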